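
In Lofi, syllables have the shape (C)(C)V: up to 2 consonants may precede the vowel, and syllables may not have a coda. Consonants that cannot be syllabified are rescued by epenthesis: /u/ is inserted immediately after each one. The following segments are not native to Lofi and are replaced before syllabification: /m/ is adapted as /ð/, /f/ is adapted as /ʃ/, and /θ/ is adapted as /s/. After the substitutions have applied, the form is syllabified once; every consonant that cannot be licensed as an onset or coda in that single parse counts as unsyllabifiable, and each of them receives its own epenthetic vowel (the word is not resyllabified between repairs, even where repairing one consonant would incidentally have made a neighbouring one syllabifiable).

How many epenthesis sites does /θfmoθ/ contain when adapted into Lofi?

2

After substitution the input is /sʃðos/.
The unsyllabifiable consonants are /s/, /s/; each receives one epenthetic vowel.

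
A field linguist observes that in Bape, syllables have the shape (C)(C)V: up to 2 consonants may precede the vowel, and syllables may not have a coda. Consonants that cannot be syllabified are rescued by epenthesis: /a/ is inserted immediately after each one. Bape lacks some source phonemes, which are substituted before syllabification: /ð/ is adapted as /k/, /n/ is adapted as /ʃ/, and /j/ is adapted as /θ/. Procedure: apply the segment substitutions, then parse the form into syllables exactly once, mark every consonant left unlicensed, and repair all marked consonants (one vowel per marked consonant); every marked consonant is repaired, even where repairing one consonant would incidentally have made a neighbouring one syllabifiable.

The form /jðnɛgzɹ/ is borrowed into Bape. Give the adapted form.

Substitution: /j/ → /θ/, /ð/ → /k/, /n/ → /ʃ/, giving /θkʃɛgzɹ/.
The consonants /θ/, /g/, /z/, /ɹ/ cannot be parsed into a legal (C)(C)V syllable (no codas are permitted; onsets may contain at most 2 consonants).
Inserting the epenthetic vowel yields /θ/ → /θa/, /g/ → /ga/, /z/ → /za/, /ɹ/ → /ɹa/.

θakʃɛgazaɹa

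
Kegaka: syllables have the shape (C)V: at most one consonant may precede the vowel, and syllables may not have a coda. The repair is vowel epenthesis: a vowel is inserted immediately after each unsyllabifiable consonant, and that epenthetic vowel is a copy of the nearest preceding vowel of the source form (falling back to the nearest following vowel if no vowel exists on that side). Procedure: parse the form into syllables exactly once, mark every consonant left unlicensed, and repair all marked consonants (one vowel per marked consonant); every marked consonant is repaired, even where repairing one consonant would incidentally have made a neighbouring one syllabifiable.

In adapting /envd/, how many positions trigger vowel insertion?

3

The unsyllabifiable consonants are /n/, /v/, /d/; each receives one epenthetic vowel.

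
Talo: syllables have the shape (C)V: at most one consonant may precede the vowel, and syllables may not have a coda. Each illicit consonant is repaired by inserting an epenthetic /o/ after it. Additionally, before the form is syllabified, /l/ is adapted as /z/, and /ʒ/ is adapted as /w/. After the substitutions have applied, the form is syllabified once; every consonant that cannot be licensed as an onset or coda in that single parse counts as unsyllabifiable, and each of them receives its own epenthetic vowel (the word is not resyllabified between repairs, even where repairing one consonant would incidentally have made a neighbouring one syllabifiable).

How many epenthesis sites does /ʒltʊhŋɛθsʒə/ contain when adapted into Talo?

After substitution the input is /wztʊhŋɛθswə/.
The unsyllabifiable consonants are /w/, /z/, /h/, /θ/, /s/; each receives one epenthetic vowel.

5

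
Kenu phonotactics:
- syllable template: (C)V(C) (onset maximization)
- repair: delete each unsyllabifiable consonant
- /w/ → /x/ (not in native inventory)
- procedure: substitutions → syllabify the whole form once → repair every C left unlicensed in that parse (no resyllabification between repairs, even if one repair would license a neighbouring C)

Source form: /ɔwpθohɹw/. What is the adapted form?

ɔxθoh

Substitution: /w/ → /x/, giving /ɔxpθohɹx/.
Syllabifying with onset maximization leaves /p/, /ɹ/, /x/ stranded (at most one coda consonant is licensed; onsets are limited to one consonant).
Each unlicensed consonant is deleted: /p/, /ɹ/, /x/.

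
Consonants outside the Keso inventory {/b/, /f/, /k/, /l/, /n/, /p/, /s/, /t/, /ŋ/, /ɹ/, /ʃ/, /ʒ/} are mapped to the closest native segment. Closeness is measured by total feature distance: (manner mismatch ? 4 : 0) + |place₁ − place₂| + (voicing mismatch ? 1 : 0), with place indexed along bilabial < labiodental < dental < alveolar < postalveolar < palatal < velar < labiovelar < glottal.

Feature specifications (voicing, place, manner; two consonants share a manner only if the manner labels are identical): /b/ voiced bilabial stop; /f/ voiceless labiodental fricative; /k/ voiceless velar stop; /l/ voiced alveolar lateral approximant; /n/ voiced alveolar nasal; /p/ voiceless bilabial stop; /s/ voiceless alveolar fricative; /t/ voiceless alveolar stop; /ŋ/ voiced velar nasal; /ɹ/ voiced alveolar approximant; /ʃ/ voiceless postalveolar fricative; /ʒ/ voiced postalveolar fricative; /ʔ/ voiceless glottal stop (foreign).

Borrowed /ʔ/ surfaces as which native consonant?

k

/k/ is closest: same manner (stop), place distance 2 (glottal→velar), same voicing; total 2. Next closest is /t/ at distance 5.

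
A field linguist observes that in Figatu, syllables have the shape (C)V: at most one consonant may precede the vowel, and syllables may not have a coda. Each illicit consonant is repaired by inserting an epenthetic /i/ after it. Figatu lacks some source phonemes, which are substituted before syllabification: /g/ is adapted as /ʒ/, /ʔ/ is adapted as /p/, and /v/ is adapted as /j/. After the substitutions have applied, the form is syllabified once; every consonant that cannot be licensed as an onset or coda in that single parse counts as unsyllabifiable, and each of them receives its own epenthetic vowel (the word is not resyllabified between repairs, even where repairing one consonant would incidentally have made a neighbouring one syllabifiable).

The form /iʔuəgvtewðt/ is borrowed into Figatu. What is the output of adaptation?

Substitution: /ʔ/ → /p/, /g/ → /ʒ/, /v/ → /j/, giving /ipuəʒjtewðt/.
The consonants /ʒ/, /j/, /w/, /ð/, /t/ cannot be parsed into a legal (C)V syllable (no codas are permitted; onsets are limited to one consonant).
Each unlicensed consonant becomes the onset of a new syllable: /ʒ/ → /ʒi/, /j/ → /ji/, /w/ → /wi/, /ð/ → /ði/, /t/ → /ti/.

ipuəʒijitewiðiti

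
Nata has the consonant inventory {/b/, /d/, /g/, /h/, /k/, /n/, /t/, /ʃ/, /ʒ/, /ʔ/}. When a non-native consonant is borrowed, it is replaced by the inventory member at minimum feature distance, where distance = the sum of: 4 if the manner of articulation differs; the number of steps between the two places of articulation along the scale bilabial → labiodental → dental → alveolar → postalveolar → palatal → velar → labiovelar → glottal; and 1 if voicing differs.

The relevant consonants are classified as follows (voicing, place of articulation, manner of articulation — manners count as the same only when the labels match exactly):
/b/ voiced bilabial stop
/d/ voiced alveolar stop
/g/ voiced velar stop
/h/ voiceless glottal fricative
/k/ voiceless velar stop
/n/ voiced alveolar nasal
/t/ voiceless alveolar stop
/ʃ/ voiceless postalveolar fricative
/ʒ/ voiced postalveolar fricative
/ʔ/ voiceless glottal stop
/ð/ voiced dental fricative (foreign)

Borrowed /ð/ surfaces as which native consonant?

/ʒ/ is closest: same manner (fricative), place distance 2 (dental→postalveolar), same voicing; total 2. Next closest is /ʃ/ at distance 3.

ʒ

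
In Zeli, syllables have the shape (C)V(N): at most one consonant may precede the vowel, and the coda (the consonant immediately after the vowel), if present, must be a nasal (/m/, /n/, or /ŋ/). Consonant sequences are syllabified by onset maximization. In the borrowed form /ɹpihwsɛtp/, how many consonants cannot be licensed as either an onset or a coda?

Under (C)V(N), the unsyllabifiable consonants are /ɹ/, /h/, /w/, /t/, /p/ (only a nasal (/m/, /n/, or /ŋ/) is licensed in coda position; onsets are limited to one consonant).

5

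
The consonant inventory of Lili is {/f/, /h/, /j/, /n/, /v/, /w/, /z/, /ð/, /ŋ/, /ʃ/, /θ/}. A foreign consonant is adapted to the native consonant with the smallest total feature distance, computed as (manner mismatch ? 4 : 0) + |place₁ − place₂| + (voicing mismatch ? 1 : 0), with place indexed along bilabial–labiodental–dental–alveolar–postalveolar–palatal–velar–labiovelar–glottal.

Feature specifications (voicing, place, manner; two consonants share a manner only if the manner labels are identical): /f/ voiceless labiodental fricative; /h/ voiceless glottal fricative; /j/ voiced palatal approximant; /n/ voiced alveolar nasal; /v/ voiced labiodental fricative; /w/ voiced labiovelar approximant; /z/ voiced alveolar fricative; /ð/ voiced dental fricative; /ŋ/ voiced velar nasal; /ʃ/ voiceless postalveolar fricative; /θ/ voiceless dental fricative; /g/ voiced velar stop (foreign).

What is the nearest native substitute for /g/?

/ŋ/ is closest: manner differs (stop→nasal, +4), place distance 0 (velar→velar), same voicing; total 4. Next closest is /j/ at distance 5.

ŋ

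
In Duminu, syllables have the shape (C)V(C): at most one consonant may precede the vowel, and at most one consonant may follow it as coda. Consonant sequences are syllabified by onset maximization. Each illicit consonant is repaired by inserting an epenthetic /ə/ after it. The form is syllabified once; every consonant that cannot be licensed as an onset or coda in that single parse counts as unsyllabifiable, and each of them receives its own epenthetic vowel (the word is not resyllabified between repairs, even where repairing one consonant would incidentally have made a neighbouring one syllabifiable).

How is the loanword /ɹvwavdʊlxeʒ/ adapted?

ɹəvəwavdʊlxeʒ

Syllabifying with onset maximization leaves /ɹ/, /v/ stranded (at most one coda consonant is licensed; onsets are limited to one consonant).
Each unlicensed consonant becomes the onset of a new syllable: /ɹ/ → /ɹə/, /v/ → /və/.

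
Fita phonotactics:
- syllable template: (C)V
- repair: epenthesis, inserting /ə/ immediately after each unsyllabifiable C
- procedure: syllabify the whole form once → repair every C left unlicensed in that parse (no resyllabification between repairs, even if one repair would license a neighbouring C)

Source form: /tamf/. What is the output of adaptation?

Syllabifying with onset maximization leaves /m/, /f/ stranded (no codas are permitted; onsets are limited to one consonant).
Inserting the epenthetic vowel yields /m/ → /mə/, /f/ → /fə/.

taməfə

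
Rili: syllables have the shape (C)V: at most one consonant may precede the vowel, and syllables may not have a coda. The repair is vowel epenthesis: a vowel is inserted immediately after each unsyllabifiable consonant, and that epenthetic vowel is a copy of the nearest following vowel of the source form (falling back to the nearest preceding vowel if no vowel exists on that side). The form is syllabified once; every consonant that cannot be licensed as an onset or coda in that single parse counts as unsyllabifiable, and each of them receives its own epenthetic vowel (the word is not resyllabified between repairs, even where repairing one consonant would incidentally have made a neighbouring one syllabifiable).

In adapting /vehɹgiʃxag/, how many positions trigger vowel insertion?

4

The unsyllabifiable consonants are /h/, /ɹ/, /ʃ/, /g/; each receives one epenthetic vowel.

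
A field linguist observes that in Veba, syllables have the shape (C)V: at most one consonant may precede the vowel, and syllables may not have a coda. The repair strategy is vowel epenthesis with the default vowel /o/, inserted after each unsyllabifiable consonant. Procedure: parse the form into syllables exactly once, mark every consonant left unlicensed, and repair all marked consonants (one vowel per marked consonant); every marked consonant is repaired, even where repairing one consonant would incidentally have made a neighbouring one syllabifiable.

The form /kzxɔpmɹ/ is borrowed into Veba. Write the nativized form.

Under (C)V, the unsyllabifiable consonants are /k/, /z/, /p/, /m/, /ɹ/ (no codas are permitted; onsets are limited to one consonant).
Each unlicensed consonant becomes the onset of a new syllable: /k/ → /ko/, /z/ → /zo/, /p/ → /po/, /m/ → /mo/, /ɹ/ → /ɹo/.

kozoxɔpomoɹo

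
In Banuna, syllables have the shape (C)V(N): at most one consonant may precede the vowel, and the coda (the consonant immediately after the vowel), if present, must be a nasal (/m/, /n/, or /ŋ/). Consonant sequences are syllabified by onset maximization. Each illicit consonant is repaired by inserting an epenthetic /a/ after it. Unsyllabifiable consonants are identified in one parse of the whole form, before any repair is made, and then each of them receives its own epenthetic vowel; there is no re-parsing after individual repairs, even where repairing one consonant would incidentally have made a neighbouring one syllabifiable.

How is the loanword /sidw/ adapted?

Under (C)V(N), the unsyllabifiable consonants are /d/, /w/ (only a nasal (/m/, /n/, or /ŋ/) is licensed in coda position; onsets are limited to one consonant).
Each unlicensed consonant becomes the onset of a new syllable: /d/ → /da/, /w/ → /wa/.

sidawa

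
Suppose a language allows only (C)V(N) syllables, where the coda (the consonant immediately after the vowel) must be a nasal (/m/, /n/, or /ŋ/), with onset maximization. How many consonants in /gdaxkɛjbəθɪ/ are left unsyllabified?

3

Under (C)V(N), the unsyllabifiable consonants are /g/, /x/, /j/ (only a nasal (/m/, /n/, or /ŋ/) is licensed in coda position; onsets are limited to one consonant).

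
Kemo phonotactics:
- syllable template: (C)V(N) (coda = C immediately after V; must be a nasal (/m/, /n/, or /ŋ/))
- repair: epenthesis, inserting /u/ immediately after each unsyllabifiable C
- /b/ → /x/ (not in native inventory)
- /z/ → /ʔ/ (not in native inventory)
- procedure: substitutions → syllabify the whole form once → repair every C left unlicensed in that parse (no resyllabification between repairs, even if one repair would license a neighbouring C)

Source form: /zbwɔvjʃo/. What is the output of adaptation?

ʔuxuwɔvujuʃo

Substitution: /z/ → /ʔ/, /b/ → /x/, giving /ʔxwɔvjʃo/.
Under (C)V(N), the unsyllabifiable consonants are /ʔ/, /x/, /v/, /j/ (only a nasal (/m/, /n/, or /ŋ/) is licensed in coda position; onsets are limited to one consonant).
Each unlicensed consonant becomes the onset of a new syllable: /ʔ/ → /ʔu/, /x/ → /xu/, /v/ → /vu/, /j/ → /ju/.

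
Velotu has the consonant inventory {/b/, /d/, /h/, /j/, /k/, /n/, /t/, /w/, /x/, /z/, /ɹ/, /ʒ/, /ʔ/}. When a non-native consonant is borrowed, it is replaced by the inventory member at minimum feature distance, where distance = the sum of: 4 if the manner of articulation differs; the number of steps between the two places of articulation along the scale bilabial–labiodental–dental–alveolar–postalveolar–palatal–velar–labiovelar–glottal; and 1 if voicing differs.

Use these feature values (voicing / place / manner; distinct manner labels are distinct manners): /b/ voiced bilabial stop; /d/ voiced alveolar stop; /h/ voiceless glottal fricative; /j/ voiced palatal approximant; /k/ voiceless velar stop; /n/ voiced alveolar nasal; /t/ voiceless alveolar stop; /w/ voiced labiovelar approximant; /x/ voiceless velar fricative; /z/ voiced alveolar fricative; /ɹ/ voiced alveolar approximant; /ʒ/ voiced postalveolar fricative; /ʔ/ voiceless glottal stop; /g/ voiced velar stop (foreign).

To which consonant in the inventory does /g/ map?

k

/k/ is closest: same manner (stop), place distance 0 (velar→velar), voicing differs (+1); total 1. Next closest is /d/ at distance 3.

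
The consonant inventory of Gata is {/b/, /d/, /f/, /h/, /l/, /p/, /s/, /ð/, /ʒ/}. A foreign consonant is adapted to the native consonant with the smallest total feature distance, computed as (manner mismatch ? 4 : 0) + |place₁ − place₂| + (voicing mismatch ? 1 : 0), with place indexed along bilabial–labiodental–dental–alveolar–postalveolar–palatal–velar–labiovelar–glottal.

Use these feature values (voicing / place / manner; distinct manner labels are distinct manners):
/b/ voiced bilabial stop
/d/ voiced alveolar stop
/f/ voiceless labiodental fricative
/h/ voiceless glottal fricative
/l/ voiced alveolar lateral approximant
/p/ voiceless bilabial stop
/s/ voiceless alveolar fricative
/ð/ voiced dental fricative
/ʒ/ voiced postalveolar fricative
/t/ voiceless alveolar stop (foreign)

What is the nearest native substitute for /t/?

d

/d/ is closest: same manner (stop), place distance 0 (alveolar→alveolar), voicing differs (+1); total 1. Next closest is /p/ at distance 3.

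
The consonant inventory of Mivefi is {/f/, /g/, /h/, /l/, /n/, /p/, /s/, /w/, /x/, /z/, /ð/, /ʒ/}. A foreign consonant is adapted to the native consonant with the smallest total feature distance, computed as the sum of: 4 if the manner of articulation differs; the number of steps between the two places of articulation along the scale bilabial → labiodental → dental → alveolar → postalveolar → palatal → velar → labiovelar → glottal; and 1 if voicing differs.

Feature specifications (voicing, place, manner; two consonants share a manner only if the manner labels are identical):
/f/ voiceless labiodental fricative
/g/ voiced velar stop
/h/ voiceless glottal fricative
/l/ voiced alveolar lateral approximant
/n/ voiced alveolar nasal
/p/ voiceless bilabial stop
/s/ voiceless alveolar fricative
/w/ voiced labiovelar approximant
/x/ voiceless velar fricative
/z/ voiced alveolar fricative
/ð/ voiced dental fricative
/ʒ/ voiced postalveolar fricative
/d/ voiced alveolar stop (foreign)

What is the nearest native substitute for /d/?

/g/ is closest: same manner (stop), place distance 3 (alveolar→velar), same voicing; total 3. Next closest is /l/ at distance 4.

g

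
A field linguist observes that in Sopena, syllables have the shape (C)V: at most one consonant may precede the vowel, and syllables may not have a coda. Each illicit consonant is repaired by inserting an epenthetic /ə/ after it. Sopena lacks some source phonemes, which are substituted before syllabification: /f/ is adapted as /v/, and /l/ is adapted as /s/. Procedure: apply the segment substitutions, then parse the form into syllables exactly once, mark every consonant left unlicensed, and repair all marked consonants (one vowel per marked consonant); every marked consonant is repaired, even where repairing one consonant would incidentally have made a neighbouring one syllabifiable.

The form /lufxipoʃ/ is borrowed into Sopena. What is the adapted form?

Substitution: /l/ → /s/, /f/ → /v/, giving /suvxipoʃ/.
Under (C)V, the unsyllabifiable consonants are /v/, /ʃ/ (no codas are permitted; onsets are limited to one consonant).
Inserting the epenthetic vowel yields /v/ → /və/, /ʃ/ → /ʃə/.

suvəxipoʃə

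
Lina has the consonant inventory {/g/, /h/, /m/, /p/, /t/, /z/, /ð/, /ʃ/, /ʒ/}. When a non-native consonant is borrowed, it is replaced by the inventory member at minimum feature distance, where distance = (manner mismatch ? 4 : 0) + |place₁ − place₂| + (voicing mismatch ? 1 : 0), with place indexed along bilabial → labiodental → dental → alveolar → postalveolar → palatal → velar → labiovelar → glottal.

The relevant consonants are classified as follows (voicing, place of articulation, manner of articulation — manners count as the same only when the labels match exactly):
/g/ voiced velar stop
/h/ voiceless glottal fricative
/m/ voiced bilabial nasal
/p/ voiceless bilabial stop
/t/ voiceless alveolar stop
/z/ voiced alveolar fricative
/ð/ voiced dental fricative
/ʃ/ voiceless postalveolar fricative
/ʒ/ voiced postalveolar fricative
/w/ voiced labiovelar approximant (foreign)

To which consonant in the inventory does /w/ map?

g

/g/ is closest: manner differs (approximant→stop, +4), place distance 1 (labiovelar→velar), same voicing; total 5. Next closest is /h/ at distance 6.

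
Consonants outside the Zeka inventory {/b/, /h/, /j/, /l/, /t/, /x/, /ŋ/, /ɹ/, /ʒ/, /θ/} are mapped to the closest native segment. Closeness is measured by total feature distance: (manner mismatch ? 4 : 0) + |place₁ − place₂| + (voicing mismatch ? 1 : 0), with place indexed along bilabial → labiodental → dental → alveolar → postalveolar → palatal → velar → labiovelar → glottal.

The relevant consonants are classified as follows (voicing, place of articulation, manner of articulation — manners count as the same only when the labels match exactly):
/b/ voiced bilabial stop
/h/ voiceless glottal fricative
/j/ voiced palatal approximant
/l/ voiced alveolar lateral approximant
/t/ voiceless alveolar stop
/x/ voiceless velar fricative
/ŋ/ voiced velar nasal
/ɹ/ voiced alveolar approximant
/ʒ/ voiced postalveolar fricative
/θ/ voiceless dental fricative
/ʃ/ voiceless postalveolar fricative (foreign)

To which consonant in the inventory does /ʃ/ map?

/ʒ/ is closest: same manner (fricative), place distance 0 (postalveolar→postalveolar), voicing differs (+1); total 1. Next closest is /x/ at distance 2.

ʒ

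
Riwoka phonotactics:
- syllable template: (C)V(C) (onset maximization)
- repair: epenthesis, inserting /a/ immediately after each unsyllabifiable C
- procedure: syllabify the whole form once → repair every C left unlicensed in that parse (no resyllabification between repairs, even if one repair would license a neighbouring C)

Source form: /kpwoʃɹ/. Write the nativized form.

Syllabifying with onset maximization leaves /k/, /p/, /ɹ/ stranded (at most one coda consonant is licensed; onsets are limited to one consonant).
Each unlicensed consonant becomes the onset of a new syllable: /k/ → /ka/, /p/ → /pa/, /ɹ/ → /ɹa/.

kapawoʃɹa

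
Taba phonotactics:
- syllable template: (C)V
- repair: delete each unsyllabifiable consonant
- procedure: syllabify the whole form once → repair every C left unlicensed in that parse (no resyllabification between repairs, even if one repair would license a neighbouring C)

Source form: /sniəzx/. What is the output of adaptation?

Under (C)V, the unsyllabifiable consonants are /s/, /z/, /x/ (no codas are permitted; onsets are limited to one consonant).
Each unlicensed consonant is deleted: /s/, /z/, /x/.

niə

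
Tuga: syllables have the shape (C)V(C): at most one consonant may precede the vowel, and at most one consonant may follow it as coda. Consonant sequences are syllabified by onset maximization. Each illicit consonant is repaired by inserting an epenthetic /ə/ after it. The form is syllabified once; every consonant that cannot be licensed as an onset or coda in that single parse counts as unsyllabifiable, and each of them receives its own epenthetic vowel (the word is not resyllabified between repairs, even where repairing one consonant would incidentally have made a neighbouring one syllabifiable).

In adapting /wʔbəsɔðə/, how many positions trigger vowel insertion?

2

The unsyllabifiable consonants are /w/, /ʔ/; each receives one epenthetic vowel.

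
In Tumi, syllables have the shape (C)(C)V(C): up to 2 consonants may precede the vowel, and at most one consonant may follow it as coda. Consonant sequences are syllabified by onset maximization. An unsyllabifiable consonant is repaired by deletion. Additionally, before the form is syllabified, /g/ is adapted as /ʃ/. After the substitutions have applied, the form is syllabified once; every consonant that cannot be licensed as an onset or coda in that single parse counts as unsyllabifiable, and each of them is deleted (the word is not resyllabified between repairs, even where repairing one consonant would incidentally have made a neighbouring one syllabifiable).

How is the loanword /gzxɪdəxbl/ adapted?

zxɪdəx

Substitution: /g/ → /ʃ/, giving /ʃzxɪdəxbl/.
The consonants /ʃ/, /b/, /l/ cannot be parsed into a legal (C)(C)V(C) syllable (at most one coda consonant is licensed; onsets may contain at most 2 consonants).
Deletion applies to /ʃ/, /b/, /l/.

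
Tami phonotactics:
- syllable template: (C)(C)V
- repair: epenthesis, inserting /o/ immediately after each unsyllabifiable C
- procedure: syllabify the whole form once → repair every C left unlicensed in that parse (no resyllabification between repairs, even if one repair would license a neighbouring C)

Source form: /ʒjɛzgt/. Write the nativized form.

ʒjɛzogoto

The consonants /z/, /g/, /t/ cannot be parsed into a legal (C)(C)V syllable (no codas are permitted; onsets may contain at most 2 consonants).
Epenthesis after each stranded consonant: /z/ → /zo/, /g/ → /go/, /t/ → /to/.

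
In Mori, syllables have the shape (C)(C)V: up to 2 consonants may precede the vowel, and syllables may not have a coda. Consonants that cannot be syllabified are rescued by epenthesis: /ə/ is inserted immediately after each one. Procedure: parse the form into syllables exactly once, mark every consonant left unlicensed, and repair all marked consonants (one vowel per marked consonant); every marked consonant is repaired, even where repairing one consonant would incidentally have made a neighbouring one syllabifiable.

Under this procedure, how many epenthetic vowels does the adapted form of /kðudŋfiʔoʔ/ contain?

2

The unsyllabifiable consonants are /d/, /ʔ/; each receives one epenthetic vowel.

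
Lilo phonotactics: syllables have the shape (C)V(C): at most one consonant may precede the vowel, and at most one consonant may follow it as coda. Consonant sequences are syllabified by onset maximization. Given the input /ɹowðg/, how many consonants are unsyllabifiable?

Syllabifying with onset maximization leaves /ð/, /g/ stranded (at most one coda consonant is licensed; onsets are limited to one consonant).

2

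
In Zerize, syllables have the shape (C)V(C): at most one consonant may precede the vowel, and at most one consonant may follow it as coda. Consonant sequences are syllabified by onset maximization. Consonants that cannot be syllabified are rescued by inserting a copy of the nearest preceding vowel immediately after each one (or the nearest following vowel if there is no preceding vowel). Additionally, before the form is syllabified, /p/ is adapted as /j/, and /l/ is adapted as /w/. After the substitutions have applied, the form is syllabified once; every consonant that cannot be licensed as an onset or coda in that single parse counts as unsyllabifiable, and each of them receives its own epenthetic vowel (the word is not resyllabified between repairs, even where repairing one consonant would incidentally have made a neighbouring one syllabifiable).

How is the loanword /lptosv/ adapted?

wojotosvo

Substitution: /l/ → /w/, /p/ → /j/, giving /wjtosv/.
The consonants /w/, /j/, /v/ cannot be parsed into a legal (C)V(C) syllable (at most one coda consonant is licensed; onsets are limited to one consonant).
Inserting the epenthetic vowel yields /w/ → /wo/, /j/ → /jo/, /v/ → /vo/.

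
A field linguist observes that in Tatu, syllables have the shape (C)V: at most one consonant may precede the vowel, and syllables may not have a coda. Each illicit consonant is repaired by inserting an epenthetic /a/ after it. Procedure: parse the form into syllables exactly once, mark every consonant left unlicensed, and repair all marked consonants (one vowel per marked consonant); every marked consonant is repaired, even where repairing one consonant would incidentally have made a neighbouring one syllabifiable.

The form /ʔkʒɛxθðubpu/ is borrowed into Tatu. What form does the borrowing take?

Under (C)V, the unsyllabifiable consonants are /ʔ/, /k/, /x/, /θ/, /b/ (no codas are permitted; onsets are limited to one consonant).
Inserting the epenthetic vowel yields /ʔ/ → /ʔa/, /k/ → /ka/, /x/ → /xa/, /θ/ → /θa/, /b/ → /ba/.

ʔakaʒɛxaθaðubapu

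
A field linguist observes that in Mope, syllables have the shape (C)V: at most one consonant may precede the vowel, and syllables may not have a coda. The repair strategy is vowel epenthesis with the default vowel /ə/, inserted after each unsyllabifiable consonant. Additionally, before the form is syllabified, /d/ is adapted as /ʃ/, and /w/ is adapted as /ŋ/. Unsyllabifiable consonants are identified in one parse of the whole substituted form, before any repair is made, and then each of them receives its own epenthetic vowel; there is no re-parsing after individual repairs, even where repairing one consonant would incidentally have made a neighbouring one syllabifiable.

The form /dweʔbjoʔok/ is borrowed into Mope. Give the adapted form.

ʃəŋeʔəbəjoʔokə

Substitution: /d/ → /ʃ/, /w/ → /ŋ/, giving /ʃŋeʔbjoʔok/.
The consonants /ʃ/, /ʔ/, /b/, /k/ cannot be parsed into a legal (C)V syllable (no codas are permitted; onsets are limited to one consonant).
Each unlicensed consonant becomes the onset of a new syllable: /ʃ/ → /ʃə/, /ʔ/ → /ʔə/, /b/ → /bə/, /k/ → /kə/.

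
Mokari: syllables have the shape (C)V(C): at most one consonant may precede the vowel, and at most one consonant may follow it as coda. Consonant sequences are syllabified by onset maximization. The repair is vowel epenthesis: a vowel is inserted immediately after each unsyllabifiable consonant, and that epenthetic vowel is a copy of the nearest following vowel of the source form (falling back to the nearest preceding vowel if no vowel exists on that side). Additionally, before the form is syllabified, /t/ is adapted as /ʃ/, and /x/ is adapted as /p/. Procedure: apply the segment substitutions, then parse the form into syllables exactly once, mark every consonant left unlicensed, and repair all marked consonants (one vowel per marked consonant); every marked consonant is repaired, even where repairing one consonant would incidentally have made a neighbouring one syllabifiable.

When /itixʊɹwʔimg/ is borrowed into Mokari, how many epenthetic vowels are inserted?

After substitution the input is /iʃipʊɹwʔimg/.
The unsyllabifiable consonants are /w/, /g/; each receives one epenthetic vowel.

2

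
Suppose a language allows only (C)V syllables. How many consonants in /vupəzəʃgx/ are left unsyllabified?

3

The consonants /ʃ/, /g/, /x/ cannot be parsed into a legal (C)V syllable (no codas are permitted; onsets are limited to one consonant).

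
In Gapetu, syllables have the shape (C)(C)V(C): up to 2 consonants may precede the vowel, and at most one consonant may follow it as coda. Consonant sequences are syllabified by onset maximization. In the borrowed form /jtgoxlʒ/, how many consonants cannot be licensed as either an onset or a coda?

The consonants /j/, /l/, /ʒ/ cannot be parsed into a legal (C)(C)V(C) syllable (at most one coda consonant is licensed; onsets may contain at most 2 consonants).

3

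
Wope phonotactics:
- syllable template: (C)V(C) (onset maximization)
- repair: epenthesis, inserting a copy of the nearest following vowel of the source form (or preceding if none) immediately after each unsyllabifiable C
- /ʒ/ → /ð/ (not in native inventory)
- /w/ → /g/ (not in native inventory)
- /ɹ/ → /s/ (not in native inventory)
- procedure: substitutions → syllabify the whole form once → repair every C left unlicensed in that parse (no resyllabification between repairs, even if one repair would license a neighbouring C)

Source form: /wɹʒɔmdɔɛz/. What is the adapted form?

Substitution: /w/ → /g/, /ɹ/ → /s/, /ʒ/ → /ð/, giving /gsðɔmdɔɛz/.
The consonants /g/, /s/ cannot be parsed into a legal (C)V(C) syllable (at most one coda consonant is licensed; onsets are limited to one consonant).
Each unlicensed consonant becomes the onset of a new syllable: /g/ → /gɔ/, /s/ → /sɔ/.

gɔsɔðɔmdɔɛz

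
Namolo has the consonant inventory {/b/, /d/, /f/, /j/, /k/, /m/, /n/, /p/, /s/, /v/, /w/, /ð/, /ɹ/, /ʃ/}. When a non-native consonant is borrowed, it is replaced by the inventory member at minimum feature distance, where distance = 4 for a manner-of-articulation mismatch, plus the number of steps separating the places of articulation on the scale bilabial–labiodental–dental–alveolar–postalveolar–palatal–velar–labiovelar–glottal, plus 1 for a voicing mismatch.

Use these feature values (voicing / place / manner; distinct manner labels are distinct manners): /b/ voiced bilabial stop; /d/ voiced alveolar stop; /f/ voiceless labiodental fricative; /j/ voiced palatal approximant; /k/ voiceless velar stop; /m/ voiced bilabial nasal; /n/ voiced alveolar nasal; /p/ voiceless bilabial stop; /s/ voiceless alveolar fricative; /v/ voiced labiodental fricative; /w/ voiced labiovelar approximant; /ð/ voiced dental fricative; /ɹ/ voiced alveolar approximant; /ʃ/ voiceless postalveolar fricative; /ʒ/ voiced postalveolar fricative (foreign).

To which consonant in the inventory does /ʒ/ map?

/ʃ/ is closest: same manner (fricative), place distance 0 (postalveolar→postalveolar), voicing differs (+1); total 1. Next closest is /s/ at distance 2.

ʃ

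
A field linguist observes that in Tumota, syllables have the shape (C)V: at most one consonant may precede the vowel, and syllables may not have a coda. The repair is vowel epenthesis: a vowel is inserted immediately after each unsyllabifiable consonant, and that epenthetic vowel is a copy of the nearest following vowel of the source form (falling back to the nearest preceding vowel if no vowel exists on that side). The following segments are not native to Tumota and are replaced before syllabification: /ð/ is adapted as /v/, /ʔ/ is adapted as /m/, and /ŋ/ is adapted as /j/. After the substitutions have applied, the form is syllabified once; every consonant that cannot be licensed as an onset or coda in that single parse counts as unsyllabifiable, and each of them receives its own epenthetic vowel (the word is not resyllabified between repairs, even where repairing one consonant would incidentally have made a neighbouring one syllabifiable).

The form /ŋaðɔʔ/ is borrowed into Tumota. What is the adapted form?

Substitution: /ŋ/ → /j/, /ð/ → /v/, /ʔ/ → /m/, giving /javɔm/.
Under (C)V, the unsyllabifiable consonants are /m/ (no codas are permitted; onsets are limited to one consonant).
Inserting the epenthetic vowel yields /m/ → /mɔ/.

javɔmɔ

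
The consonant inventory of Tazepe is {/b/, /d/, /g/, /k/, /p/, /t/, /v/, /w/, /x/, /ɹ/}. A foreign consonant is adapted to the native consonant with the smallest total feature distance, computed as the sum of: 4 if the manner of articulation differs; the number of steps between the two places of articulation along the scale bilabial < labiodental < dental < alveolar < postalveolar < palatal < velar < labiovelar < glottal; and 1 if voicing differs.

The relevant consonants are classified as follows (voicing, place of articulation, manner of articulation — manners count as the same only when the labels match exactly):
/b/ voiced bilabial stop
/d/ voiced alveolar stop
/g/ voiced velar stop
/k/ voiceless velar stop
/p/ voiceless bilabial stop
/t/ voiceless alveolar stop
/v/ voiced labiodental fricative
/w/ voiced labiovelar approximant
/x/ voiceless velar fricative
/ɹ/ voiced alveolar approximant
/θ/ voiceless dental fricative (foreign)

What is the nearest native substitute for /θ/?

v

/v/ is closest: same manner (fricative), place distance 1 (dental→labiodental), voicing differs (+1); total 2. Next closest is /x/ at distance 4.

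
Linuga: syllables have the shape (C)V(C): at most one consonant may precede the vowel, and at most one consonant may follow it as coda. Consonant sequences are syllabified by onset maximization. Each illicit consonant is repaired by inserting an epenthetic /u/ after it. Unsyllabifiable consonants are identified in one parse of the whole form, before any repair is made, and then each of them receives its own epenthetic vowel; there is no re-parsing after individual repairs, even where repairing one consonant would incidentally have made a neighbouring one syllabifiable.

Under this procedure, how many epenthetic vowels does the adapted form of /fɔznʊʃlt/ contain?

2

The unsyllabifiable consonants are /l/, /t/; each receives one epenthetic vowel.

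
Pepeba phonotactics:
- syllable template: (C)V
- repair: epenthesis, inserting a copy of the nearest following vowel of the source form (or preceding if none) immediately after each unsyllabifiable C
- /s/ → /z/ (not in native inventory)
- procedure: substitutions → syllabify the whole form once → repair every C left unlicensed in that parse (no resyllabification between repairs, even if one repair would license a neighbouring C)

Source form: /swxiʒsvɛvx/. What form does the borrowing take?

ziwixiʒɛzɛvɛvɛxɛ

Substitution: /s/ → /z/, giving /zwxiʒzvɛvx/.
Under (C)V, the unsyllabifiable consonants are /z/, /w/, /ʒ/, /z/, /v/, /x/ (no codas are permitted; onsets are limited to one consonant).
Inserting the epenthetic vowel yields /z/ → /zi/, /w/ → /wi/, /ʒ/ → /ʒɛ/, /z/ → /zɛ/, /v/ → /vɛ/, /x/ → /xɛ/.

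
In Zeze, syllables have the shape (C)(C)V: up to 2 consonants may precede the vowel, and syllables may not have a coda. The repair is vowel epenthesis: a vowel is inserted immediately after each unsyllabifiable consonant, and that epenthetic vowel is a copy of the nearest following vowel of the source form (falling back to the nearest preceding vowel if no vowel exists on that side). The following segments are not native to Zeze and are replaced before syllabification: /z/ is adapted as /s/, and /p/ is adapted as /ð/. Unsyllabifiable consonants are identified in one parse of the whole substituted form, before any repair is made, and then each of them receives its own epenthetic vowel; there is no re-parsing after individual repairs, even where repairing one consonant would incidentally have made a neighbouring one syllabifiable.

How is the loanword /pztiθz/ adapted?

Substitution: /p/ → /ð/, /z/ → /s/, giving /ðstiθs/.
Syllabifying with onset maximization leaves /ð/, /θ/, /s/ stranded (no codas are permitted; onsets may contain at most 2 consonants).
Epenthesis after each stranded consonant: /ð/ → /ði/, /θ/ → /θi/, /s/ → /si/.

ðistiθisi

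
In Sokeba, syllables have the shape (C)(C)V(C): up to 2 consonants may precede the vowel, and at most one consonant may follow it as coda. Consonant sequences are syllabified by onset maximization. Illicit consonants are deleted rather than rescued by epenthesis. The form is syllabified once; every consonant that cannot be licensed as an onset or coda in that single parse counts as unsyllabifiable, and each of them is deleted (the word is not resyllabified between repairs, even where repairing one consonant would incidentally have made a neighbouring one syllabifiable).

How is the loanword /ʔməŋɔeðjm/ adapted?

The consonants /j/, /m/ cannot be parsed into a legal (C)(C)V(C) syllable (at most one coda consonant is licensed; onsets may contain at most 2 consonants).
Deletion applies to /j/, /m/.

ʔməŋɔeð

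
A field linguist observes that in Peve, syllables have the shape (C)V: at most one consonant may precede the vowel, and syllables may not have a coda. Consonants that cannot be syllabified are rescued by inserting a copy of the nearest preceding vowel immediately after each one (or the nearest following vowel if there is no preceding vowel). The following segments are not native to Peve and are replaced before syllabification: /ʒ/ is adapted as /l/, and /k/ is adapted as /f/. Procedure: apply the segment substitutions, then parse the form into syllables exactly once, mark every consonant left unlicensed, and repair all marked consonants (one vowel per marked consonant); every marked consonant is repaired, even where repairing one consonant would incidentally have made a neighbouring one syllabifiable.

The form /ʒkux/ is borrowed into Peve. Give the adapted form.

lufuxu

Substitution: /ʒ/ → /l/, /k/ → /f/, giving /lfux/.
Syllabifying with onset maximization leaves /l/, /x/ stranded (no codas are permitted; onsets are limited to one consonant).
Inserting the epenthetic vowel yields /l/ → /lu/, /x/ → /xu/.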